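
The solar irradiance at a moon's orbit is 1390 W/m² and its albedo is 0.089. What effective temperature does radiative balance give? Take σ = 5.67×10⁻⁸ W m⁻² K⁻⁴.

T ≈ 273 K

Power absorbed = (1−a)S·πR²; power emitted = 4πR²σT⁴. Equating and cancelling πR²:
T = ((1−a)S / 4σ)^(1/4) = (1270 / (4 × 5.67×10⁻⁸))^(1/4) = (5.58×10^9)^(1/4).
T = 273 K.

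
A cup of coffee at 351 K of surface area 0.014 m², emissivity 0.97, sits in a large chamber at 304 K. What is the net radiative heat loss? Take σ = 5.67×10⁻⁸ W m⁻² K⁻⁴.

Q = εσA(T⁴ − T_s⁴). T⁴ − T_s⁴ = (351)⁴ − (304)⁴ = 1.52×10^10 − 8.54×10^9 = 6.64×10^9 K⁴.
Q = 0.97 × 5.67×10⁻⁸ × 0.0140 × 6.64×10^9 = 5.11 W.

Q ≈ 5.11 W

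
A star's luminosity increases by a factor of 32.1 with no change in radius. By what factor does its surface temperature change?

factor ≈ 2.38

P ∝ T⁴ ⇒ T ∝ P^(1/4), so T scales by (32.1)^(1/4) = 2.38.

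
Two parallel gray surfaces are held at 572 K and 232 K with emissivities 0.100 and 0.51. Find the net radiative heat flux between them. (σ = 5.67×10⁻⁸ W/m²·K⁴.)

q ≈ 539 W/m²

For two large parallel gray plates, q = σ(T₁⁴ − T₂⁴) / (1/ε₁ + 1/ε₂ − 1).
1/ε₁ + 1/ε₂ − 1 = 1/0.100 + 1/0.51 − 1 = 10.96.
T₁⁴ − T₂⁴ = 1.07×10^11 − 2.90×10^9 = 1.04×10^11 K⁴.
q = 5.67×10⁻⁸ × 1.04×10^11 / 10.96 = 539 W/m².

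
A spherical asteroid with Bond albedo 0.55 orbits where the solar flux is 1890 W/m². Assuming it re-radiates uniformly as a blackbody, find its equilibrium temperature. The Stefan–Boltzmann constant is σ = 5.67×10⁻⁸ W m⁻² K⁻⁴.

T ≈ 247 K

Power absorbed = (1−a)S·πR²; power emitted = 4πR²σT⁴. Equating and cancelling πR²:
T = ((1−a)S / 4σ)^(1/4) = (850 / (4 × 5.67×10⁻⁸))^(1/4) = (3.75×10^9)^(1/4).
T = 247 K.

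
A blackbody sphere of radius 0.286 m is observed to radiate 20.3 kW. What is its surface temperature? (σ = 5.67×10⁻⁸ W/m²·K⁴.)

T ≈ 768 K

A = 4πr² = 4π × (0.286)² = 1.03 m².
From P = σAT⁴, T = (P / σA)^(1/4) = (20300 / (5.67×10⁻⁸ × 1.03))^(1/4).
T = (3.48×10^11)^(1/4) = 768 K.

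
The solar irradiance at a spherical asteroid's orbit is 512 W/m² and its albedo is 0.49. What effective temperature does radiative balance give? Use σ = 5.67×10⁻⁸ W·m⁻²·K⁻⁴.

Power absorbed = (1−a)S·πR²; power emitted = 4πR²σT⁴. Equating and cancelling πR²:
T = ((1−a)S / 4σ)^(1/4) = (261 / (4 × 5.67×10⁻⁸))^(1/4) = (1.15×10^9)^(1/4).
T = 184 K.

T ≈ 184 K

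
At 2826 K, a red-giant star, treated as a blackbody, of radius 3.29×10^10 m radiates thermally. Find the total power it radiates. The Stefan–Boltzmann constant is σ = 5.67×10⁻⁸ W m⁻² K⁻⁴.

P ≈ 4.92×10^28 W

A = 4πr² = 4π × (3.29×10^10)² = 1.36×10^22 m².
P = σAT⁴ = 5.67×10⁻⁸ × 1.36×10^22 × (2826)⁴ = 5.67×10⁻⁸ × 1.36×10^22 × 6.38×10^13.
P = 4.92×10^28 W.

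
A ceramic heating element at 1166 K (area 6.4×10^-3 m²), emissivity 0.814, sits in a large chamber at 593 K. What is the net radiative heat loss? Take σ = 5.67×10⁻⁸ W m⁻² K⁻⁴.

Q = εσA(T⁴ − T_s⁴). T⁴ − T_s⁴ = (1166)⁴ − (593)⁴ = 1.85×10^12 − 1.24×10^11 = 1.72×10^12 K⁴.
Q = 0.814 × 5.67×10⁻⁸ × 6.40×10^-3 × 1.72×10^12 = 509 W.

Q ≈ 509 W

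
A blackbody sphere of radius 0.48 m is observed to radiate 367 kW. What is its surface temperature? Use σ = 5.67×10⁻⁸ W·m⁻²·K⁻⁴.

T ≈ 1220 K

A = 4πr² = 4π × (0.48)² = 2.90 m².
From P = σAT⁴, T = (P / σA)^(1/4) = (3.67×10^5 / (5.67×10⁻⁸ × 2.90))^(1/4).
T = (2.24×10^12)^(1/4) = 1220 K.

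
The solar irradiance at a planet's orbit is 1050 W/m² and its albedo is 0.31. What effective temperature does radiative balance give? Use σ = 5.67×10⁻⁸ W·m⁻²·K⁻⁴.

T ≈ 238 K

Power absorbed = (1−a)S·πR²; power emitted = 4πR²σT⁴. Equating and cancelling πR²:
T = ((1−a)S / 4σ)^(1/4) = (724 / (4 × 5.67×10⁻⁸))^(1/4) = (3.19×10^9)^(1/4).
T = 238 K.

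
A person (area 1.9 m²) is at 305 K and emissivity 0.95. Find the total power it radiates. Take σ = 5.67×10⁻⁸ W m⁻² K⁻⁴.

Stefan–Boltzmann: P = εσAT⁴ = 0.95 × 5.67×10⁻⁸ × 1.90 × (305)⁴ = 0.95 × 5.67×10⁻⁸ × 1.90 × 8.65×10^9.
P = 886 W.

P ≈ 886 W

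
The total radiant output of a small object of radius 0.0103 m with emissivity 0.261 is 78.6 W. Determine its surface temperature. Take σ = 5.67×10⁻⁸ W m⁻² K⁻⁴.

A = 4πr² = 4π × (0.0103)² = 1.33×10^-3 m².
From P = εσAT⁴, T = (P / εσA)^(1/4) = (78.6 / (0.261 × 5.67×10⁻⁸ × 1.33×10^-3))^(1/4).
T = (3.98×10^12)^(1/4) = 1410 K.

T ≈ 1410 K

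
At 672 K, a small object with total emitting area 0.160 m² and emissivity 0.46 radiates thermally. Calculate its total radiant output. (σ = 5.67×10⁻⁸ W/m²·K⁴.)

P ≈ 851 W

Stefan–Boltzmann: P = εσAT⁴ = 0.46 × 5.67×10⁻⁸ × 0.160 × (672)⁴ = 0.46 × 5.67×10⁻⁸ × 0.160 × 2.04×10^11.
P = 851 W.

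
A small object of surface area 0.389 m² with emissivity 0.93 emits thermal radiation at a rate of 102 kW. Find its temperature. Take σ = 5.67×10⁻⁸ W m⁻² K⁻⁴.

From P = εσAT⁴, T = (P / εσA)^(1/4) = (1.02×10^5 / (0.93 × 5.67×10⁻⁸ × 0.389))^(1/4).
T = (4.97×10^12)^(1/4) = 1490 K.

T ≈ 1490 K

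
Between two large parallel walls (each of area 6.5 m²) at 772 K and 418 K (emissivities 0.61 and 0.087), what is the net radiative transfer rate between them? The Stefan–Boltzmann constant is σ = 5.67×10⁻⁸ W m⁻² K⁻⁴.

For two large parallel gray plates, q = σ(T₁⁴ − T₂⁴) / (1/ε₁ + 1/ε₂ − 1).
1/ε₁ + 1/ε₂ − 1 = 1/0.61 + 1/0.087 − 1 = 12.13.
T₁⁴ − T₂⁴ = 3.55×10^11 − 3.05×10^10 = 3.25×10^11 K⁴.
q = 5.67×10⁻⁸ × 3.25×10^11 / 12.13 = 1520 W/m².
Q = q·A = 1520 × 6.5 = 9860 W.

Q ≈ 9860 W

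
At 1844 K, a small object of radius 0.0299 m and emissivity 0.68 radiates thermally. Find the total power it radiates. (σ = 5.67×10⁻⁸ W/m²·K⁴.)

P ≈ 5010 W

A = 4πr² = 4π × (0.0299)² = 0.0112 m².
Stefan–Boltzmann: P = εσAT⁴ = 0.68 × 5.67×10⁻⁸ × 0.0112 × (1844)⁴ = 0.68 × 5.67×10⁻⁸ × 0.0112 × 1.16×10^13.
P = 5010 W.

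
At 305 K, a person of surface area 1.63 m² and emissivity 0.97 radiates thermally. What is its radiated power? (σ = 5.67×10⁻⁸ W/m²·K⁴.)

P ≈ 776 W

Stefan–Boltzmann: P = εσAT⁴ = 0.97 × 5.67×10⁻⁸ × 1.63 × (305)⁴ = 0.97 × 5.67×10⁻⁸ × 1.63 × 8.65×10^9.
P = 776 W.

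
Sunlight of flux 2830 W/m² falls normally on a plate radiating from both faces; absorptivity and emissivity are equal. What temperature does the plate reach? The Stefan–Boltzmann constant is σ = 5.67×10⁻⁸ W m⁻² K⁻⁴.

T ≈ 397 K

Absorbed flux αS = emitted flux 2εσT⁴ per unit area; with α = ε this gives T = (S/2σ)^(1/4).
T = (2830 / (2 × 5.67×10⁻⁸))^(1/4) = (2.50×10^10)^(1/4).
T = 397 K.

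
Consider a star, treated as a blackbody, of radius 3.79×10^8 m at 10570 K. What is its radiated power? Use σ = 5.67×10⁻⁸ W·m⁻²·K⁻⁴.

P ≈ 1.28×10^27 W

A = 4πr² = 4π × (3.79×10^8)² = 1.81×10^18 m².
P = σAT⁴ = 5.67×10⁻⁸ × 1.81×10^18 × (10570)⁴ = 5.67×10⁻⁸ × 1.81×10^18 × 1.25×10^16.
P = 1.28×10^27 W.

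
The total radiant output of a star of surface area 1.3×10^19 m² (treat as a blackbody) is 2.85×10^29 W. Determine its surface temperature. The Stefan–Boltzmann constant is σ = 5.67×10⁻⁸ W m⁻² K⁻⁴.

From P = σAT⁴, T = (P / σA)^(1/4) = (2.85×10^29 / (5.67×10⁻⁸ × 1.30×10^19))^(1/4).
T = (3.87×10^17)^(1/4) = 24900 K.

T ≈ 24900 K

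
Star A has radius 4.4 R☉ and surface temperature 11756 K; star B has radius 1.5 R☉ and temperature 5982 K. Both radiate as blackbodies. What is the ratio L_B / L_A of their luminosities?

L_B/L_A ≈ 7.79×10^-3

L = 4πR²σT⁴ ∝ R²T⁴, so L_B/L_A = (1.5/4.4)² × (5982/11756)⁴ = 0.116 × 0.0670 = 7.79×10^-3.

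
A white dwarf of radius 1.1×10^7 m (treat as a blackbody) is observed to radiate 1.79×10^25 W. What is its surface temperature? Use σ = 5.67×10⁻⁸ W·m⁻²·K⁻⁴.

A = 4πr² = 4π × (1.1×10^7)² = 1.52×10^15 m².
From P = σAT⁴, T = (P / σA)^(1/4) = (1.79×10^25 / (5.67×10⁻⁸ × 1.52×10^15))^(1/4).
T = (2.08×10^17)^(1/4) = 21300 K.

T ≈ 21300 K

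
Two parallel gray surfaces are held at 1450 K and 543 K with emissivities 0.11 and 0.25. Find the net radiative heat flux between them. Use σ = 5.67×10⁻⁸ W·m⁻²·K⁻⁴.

q ≈ 20300 W/m²

For two large parallel gray plates, q = σ(T₁⁴ − T₂⁴) / (1/ε₁ + 1/ε₂ − 1).
1/ε₁ + 1/ε₂ − 1 = 1/0.11 + 1/0.25 − 1 = 12.09.
T₁⁴ − T₂⁴ = 4.42×10^12 − 8.69×10^10 = 4.33×10^12 K⁴.
q = 5.67×10⁻⁸ × 4.33×10^12 / 12.09 = 20300 W/m².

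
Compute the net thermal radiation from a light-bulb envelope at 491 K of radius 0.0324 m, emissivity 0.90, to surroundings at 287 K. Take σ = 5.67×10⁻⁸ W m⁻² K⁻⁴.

A = 4πr² = 4π × (0.0324)² = 0.0132 m².
Q = εσA(T⁴ − T_s⁴). T⁴ − T_s⁴ = (491)⁴ − (287)⁴ = 5.81×10^10 − 6.78×10^9 = 5.13×10^10 K⁴.
Q = 0.90 × 5.67×10⁻⁸ × 0.0132 × 5.13×10^10 = 34.6 W.

Q ≈ 34.6 W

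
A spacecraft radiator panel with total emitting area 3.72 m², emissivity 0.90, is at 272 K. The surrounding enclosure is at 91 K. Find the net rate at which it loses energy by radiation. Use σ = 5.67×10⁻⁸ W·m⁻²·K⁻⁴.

Q = εσA(T⁴ − T_s⁴). T⁴ − T_s⁴ = (272)⁴ − (91)⁴ = 5.47×10^9 − 6.86×10^7 = 5.41×10^9 K⁴.
Q = 0.90 × 5.67×10⁻⁸ × 3.72 × 5.41×10^9 = 1030 W.

Q ≈ 1030 W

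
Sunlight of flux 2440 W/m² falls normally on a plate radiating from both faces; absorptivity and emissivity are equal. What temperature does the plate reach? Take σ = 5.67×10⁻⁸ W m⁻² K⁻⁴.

T ≈ 383 K

Absorbed flux αS = emitted flux 2εσT⁴ per unit area; with α = ε this gives T = (S/2σ)^(1/4).
T = (2440 / (2 × 5.67×10⁻⁸))^(1/4) = (2.15×10^10)^(1/4).
T = 383 K.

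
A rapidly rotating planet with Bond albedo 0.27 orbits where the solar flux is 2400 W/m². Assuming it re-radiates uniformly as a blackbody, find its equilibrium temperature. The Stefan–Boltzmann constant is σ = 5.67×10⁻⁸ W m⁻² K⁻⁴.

T ≈ 296 K

Power absorbed = (1−a)S·πR²; power emitted = 4πR²σT⁴. Equating and cancelling πR²:
T = ((1−a)S / 4σ)^(1/4) = (1750 / (4 × 5.67×10⁻⁸))^(1/4) = (7.72×10^9)^(1/4).
T = 296 K.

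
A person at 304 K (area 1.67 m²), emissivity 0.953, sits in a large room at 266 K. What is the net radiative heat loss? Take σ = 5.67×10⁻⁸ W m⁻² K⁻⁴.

Q ≈ 319 W

Q = εσA(T⁴ − T_s⁴). T⁴ − T_s⁴ = (304)⁴ − (266)⁴ = 8.54×10^9 − 5.01×10^9 = 3.53×10^9 K⁴.
Q = 0.953 × 5.67×10⁻⁸ × 1.67 × 3.53×10^9 = 319 W.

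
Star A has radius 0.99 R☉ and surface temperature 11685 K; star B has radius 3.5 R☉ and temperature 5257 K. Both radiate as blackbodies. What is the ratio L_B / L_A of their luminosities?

L = 4πR²σT⁴ ∝ R²T⁴, so L_B/L_A = (3.5/0.99)² × (5257/11685)⁴ = 12.5 × 0.0410 = 0.512.

L_B/L_A ≈ 0.512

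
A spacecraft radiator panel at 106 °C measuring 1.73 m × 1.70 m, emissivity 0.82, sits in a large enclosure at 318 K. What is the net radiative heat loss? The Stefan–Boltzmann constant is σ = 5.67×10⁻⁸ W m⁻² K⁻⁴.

Q ≈ 1420 W

A = 1.73 × 1.70 = 2.94 m².
Convert: 106 °C = 379 K.
Q = εσA(T⁴ − T_s⁴). T⁴ − T_s⁴ = (379)⁴ − (318)⁴ = 2.06×10^10 − 1.02×10^10 = 1.04×10^10 K⁴.
Q = 0.82 × 5.67×10⁻⁸ × 2.94 × 1.04×10^10 = 1420 W.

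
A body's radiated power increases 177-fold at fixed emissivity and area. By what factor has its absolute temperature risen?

P ∝ T⁴ ⇒ T ∝ P^(1/4), so T scales by (177)^(1/4) = 3.65.

factor ≈ 3.65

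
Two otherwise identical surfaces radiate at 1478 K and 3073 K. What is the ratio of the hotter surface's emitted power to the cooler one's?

ratio ≈ 18.7

P ∝ T⁴, so the ratio is (3073/1478)⁴ = (2.079)⁴ = 18.7.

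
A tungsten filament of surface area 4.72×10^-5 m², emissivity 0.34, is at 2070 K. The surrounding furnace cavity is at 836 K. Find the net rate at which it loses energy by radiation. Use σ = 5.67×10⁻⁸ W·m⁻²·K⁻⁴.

Q = εσA(T⁴ − T_s⁴). T⁴ − T_s⁴ = (2070)⁴ − (836)⁴ = 1.84×10^13 − 4.88×10^11 = 1.79×10^13 K⁴.
Q = 0.34 × 5.67×10⁻⁸ × 4.72×10^-5 × 1.79×10^13 = 16.3 W.

Q ≈ 16.3 W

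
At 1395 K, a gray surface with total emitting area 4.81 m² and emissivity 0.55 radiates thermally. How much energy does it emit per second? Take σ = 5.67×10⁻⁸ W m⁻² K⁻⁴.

P = εσAT⁴ = 0.55 × 5.67×10⁻⁸ × 4.81 × (1395)⁴ = 0.55 × 5.67×10⁻⁸ × 4.81 × 3.79×10^12.
P = 5.68×10^5 W.

P ≈ 5.68×10^5 W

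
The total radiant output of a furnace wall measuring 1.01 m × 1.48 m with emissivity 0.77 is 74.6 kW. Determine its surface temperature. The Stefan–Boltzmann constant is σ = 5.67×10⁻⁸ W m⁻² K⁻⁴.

A = 1.01 × 1.48 = 1.49 m².
From P = εσAT⁴, T = (P / εσA)^(1/4) = (74600 / (0.77 × 5.67×10⁻⁸ × 1.49))^(1/4).
T = (1.14×10^12)^(1/4) = 1030 K.

T ≈ 1030 K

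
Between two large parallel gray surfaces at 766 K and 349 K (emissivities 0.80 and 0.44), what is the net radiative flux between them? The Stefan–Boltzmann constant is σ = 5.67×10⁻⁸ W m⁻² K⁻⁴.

For two large parallel gray plates, q = σ(T₁⁴ − T₂⁴) / (1/ε₁ + 1/ε₂ − 1).
1/ε₁ + 1/ε₂ − 1 = 1/0.80 + 1/0.44 − 1 = 2.523.
T₁⁴ − T₂⁴ = 3.44×10^11 − 1.48×10^10 = 3.29×10^11 K⁴.
q = 5.67×10⁻⁸ × 3.29×10^11 / 2.523 = 7400 W/m².

q ≈ 7400 W/m²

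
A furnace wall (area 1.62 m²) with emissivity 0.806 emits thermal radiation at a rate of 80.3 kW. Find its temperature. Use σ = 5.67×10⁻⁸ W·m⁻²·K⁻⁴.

T ≈ 1020 K

From P = εσAT⁴, T = (P / εσA)^(1/4) = (80300 / (0.806 × 5.67×10⁻⁸ × 1.62))^(1/4).
T = (1.08×10^12)^(1/4) = 1020 K.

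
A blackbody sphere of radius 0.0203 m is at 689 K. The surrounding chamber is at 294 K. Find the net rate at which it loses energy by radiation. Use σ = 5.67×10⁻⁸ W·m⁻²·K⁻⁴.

A = 4πr² = 4π × (0.0203)² = 5.18×10^-3 m².
Q = σA(T⁴ − T_s⁴). T⁴ − T_s⁴ = (689)⁴ − (294)⁴ = 2.25×10^11 − 7.47×10^9 = 2.18×10^11 K⁴.
Q = 5.67×10⁻⁸ × 5.18×10^-3 × 2.18×10^11 = 64.0 W.

Q ≈ 64.0 W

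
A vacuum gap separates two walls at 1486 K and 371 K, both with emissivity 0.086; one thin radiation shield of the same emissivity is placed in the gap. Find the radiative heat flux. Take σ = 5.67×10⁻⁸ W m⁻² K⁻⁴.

q ≈ 6190 W/m²

Each of the 2 gaps contributes resistance (2/ε − 1) = 2/0.086 − 1 = 22.26; total = 44.51.
q = σ(T₁⁴ − T₂⁴) / 44.51 = 5.67×10⁻⁸ × 4.86×10^12 / 44.51 = 6190 W/m².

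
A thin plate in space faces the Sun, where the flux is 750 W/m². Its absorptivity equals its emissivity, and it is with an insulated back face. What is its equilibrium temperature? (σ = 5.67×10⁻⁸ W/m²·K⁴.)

T ≈ 339 K

Absorbed flux αS = emitted flux εσT⁴ (one radiating face); with α = ε, T = (S/σ)^(1/4).
T = (750 / 5.67×10⁻⁸)^(1/4) = (1.32×10^10)^(1/4).
T = 339 K.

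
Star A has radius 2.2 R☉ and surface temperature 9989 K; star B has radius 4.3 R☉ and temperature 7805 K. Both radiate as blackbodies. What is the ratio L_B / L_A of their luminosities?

L = 4πR²σT⁴ ∝ R²T⁴, so L_B/L_A = (4.3/2.2)² × (7805/9989)⁴ = 3.82 × 0.373 = 1.42.

L_B/L_A ≈ 1.42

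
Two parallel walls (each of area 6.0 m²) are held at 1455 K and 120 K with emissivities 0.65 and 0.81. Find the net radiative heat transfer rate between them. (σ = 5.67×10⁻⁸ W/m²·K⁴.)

Q ≈ 8.60×10^5 W

For two large parallel gray plates, q = σ(T₁⁴ − T₂⁴) / (1/ε₁ + 1/ε₂ − 1).
1/ε₁ + 1/ε₂ − 1 = 1/0.65 + 1/0.81 − 1 = 1.773.
T₁⁴ − T₂⁴ = 4.48×10^12 − 2.07×10^8 = 4.48×10^12 K⁴.
q = 5.67×10⁻⁸ × 4.48×10^12 / 1.773 = 1.43×10^5 W/m².
Q = q·A = 1.43×10^5 × 6.0 = 8.60×10^5 W.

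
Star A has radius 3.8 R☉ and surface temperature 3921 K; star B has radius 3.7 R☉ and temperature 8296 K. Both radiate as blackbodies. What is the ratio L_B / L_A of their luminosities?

L = 4πR²σT⁴ ∝ R²T⁴, so L_B/L_A = (3.7/3.8)² × (8296/3921)⁴ = 0.948 × 20.0 = 19.0.

L_B/L_A ≈ 19.0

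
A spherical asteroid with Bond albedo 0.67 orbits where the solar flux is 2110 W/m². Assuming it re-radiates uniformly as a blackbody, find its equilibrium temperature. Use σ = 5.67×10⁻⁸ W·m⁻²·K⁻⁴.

T ≈ 235 K

Power absorbed = (1−a)S·πR²; power emitted = 4πR²σT⁴. Equating and cancelling πR²:
T = ((1−a)S / 4σ)^(1/4) = (696 / (4 × 5.67×10⁻⁸))^(1/4) = (3.07×10^9)^(1/4).
T = 235 K.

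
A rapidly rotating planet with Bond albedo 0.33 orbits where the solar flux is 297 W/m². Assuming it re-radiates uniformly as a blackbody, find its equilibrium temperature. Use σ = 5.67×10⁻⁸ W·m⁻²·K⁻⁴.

Power absorbed = (1−a)S·πR²; power emitted = 4πR²σT⁴. Equating and cancelling πR²:
T = ((1−a)S / 4σ)^(1/4) = (199 / (4 × 5.67×10⁻⁸))^(1/4) = (8.77×10^8)^(1/4).
T = 172 K.

T ≈ 172 K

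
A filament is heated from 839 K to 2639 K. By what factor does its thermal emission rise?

ratio ≈ 97.9

P ∝ T⁴, so the ratio is (2639/839)⁴ = (3.145)⁴ = 97.9.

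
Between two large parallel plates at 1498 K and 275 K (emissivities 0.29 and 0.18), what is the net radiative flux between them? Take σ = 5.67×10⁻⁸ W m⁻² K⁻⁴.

For two large parallel gray plates, q = σ(T₁⁴ − T₂⁴) / (1/ε₁ + 1/ε₂ − 1).
1/ε₁ + 1/ε₂ − 1 = 1/0.29 + 1/0.18 − 1 = 8.004.
T₁⁴ − T₂⁴ = 5.04×10^12 − 5.72×10^9 = 5.03×10^12 K⁴.
q = 5.67×10⁻⁸ × 5.03×10^12 / 8.004 = 35600 W/m².

q ≈ 35600 W/m²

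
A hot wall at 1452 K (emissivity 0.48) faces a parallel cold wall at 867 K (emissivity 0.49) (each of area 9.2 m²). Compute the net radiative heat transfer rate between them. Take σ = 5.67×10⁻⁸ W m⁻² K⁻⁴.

For two large parallel gray plates, q = σ(T₁⁴ − T₂⁴) / (1/ε₁ + 1/ε₂ − 1).
1/ε₁ + 1/ε₂ − 1 = 1/0.48 + 1/0.49 − 1 = 3.124.
T₁⁴ − T₂⁴ = 4.44×10^12 − 5.65×10^11 = 3.88×10^12 K⁴.
q = 5.67×10⁻⁸ × 3.88×10^12 / 3.124 = 70400 W/m².
Q = q·A = 70400 × 9.2 = 6.48×10^5 W.

Q ≈ 6.48×10^5 W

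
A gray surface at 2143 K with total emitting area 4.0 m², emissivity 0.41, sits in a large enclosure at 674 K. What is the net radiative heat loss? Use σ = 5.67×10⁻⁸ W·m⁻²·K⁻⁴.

Q ≈ 1.94×10^6 W

Q = εσA(T⁴ − T_s⁴). T⁴ − T_s⁴ = (2143)⁴ − (674)⁴ = 2.11×10^13 − 2.06×10^11 = 2.09×10^13 K⁴.
Q = 0.41 × 5.67×10⁻⁸ × 4.00 × 2.09×10^13 = 1.94×10^6 W.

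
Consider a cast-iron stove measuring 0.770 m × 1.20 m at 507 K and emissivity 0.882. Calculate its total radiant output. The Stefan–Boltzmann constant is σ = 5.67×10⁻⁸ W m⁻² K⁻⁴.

A = 0.770 × 1.20 = 0.924 m².
P = εσAT⁴ = 0.882 × 5.67×10⁻⁸ × 0.924 × (507)⁴ = 0.882 × 5.67×10⁻⁸ × 0.924 × 6.61×10^10.
P = 3050 W.

P ≈ 3050 W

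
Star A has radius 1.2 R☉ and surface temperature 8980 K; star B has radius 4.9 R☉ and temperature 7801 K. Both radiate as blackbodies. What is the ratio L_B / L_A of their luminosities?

L_B/L_A ≈ 9.50

L = 4πR²σT⁴ ∝ R²T⁴, so L_B/L_A = (4.9/1.2)² × (7801/8980)⁴ = 16.7 × 0.570 = 9.50.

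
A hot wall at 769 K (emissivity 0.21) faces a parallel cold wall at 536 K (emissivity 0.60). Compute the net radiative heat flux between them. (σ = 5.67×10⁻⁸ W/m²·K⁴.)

For two large parallel gray plates, q = σ(T₁⁴ − T₂⁴) / (1/ε₁ + 1/ε₂ − 1).
1/ε₁ + 1/ε₂ − 1 = 1/0.21 + 1/0.60 − 1 = 5.429.
T₁⁴ − T₂⁴ = 3.50×10^11 − 8.25×10^10 = 2.67×10^11 K⁴.
q = 5.67×10⁻⁸ × 2.67×10^11 / 5.429 = 2790 W/m².

q ≈ 2790 W/m²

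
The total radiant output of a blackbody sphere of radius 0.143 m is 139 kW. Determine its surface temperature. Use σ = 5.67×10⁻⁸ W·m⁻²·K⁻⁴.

T ≈ 1760 K

A = 4πr² = 4π × (0.143)² = 0.257 m².
From P = σAT⁴, T = (P / σA)^(1/4) = (1.39×10^5 / (5.67×10⁻⁸ × 0.257))^(1/4).
T = (9.54×10^12)^(1/4) = 1760 K.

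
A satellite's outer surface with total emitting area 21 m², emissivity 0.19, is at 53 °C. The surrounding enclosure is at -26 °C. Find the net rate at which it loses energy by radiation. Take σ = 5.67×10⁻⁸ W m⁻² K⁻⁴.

Convert: 53 °C = 326 K; -26 °C = 247 K.
Q = εσA(T⁴ − T_s⁴). T⁴ − T_s⁴ = (326)⁴ − (247)⁴ = 1.13×10^10 − 3.72×10^9 = 7.57×10^9 K⁴.
Q = 0.19 × 5.67×10⁻⁸ × 21.0 × 7.57×10^9 = 1710 W.

Q ≈ 1710 W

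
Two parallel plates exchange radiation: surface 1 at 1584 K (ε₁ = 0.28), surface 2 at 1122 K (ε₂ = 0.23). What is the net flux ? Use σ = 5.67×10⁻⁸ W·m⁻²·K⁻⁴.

For two large parallel gray plates, q = σ(T₁⁴ − T₂⁴) / (1/ε₁ + 1/ε₂ − 1).
1/ε₁ + 1/ε₂ − 1 = 1/0.28 + 1/0.23 − 1 = 6.919.
T₁⁴ − T₂⁴ = 6.30×10^12 − 1.58×10^12 = 4.71×10^12 K⁴.
q = 5.67×10⁻⁸ × 4.71×10^12 / 6.919 = 38600 W/m².

q ≈ 38600 W/m²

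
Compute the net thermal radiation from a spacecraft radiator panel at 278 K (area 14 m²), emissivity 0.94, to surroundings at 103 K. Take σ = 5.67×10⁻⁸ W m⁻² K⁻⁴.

Q = εσA(T⁴ − T_s⁴). T⁴ − T_s⁴ = (278)⁴ − (103)⁴ = 5.97×10^9 − 1.13×10^8 = 5.86×10^9 K⁴.
Q = 0.94 × 5.67×10⁻⁸ × 14.0 × 5.86×10^9 = 4370 W.

Q ≈ 4370 W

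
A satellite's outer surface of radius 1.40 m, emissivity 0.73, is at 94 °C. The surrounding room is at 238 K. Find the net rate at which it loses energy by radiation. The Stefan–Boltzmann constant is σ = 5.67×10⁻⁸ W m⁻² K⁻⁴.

A = 4πr² = 4π × (1.40)² = 24.6 m².
Convert: 94 °C = 367 K.
Q = εσA(T⁴ − T_s⁴). T⁴ − T_s⁴ = (367)⁴ − (238)⁴ = 1.81×10^10 − 3.21×10^9 = 1.49×10^10 K⁴.
Q = 0.73 × 5.67×10⁻⁸ × 24.6 × 1.49×10^10 = 15200 W.

Q ≈ 15200 W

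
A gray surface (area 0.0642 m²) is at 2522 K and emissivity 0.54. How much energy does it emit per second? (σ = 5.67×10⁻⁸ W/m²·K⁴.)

P ≈ 79500 W

Stefan–Boltzmann: P = εσAT⁴ = 0.54 × 5.67×10⁻⁸ × 0.0642 × (2522)⁴ = 0.54 × 5.67×10⁻⁸ × 0.0642 × 4.05×10^13.
P = 79500 W.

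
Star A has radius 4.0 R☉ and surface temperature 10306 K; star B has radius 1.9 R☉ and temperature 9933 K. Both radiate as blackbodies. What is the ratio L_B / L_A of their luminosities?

L_B/L_A ≈ 0.195

L = 4πR²σT⁴ ∝ R²T⁴, so L_B/L_A = (1.9/4.0)² × (9933/10306)⁴ = 0.226 × 0.863 = 0.195.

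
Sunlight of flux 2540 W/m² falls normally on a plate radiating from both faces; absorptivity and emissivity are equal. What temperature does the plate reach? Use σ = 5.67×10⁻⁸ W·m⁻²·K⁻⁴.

T ≈ 387 K

Absorbed flux αS = emitted flux 2εσT⁴ per unit area; with α = ε this gives T = (S/2σ)^(1/4).
T = (2540 / (2 × 5.67×10⁻⁸))^(1/4) = (2.24×10^10)^(1/4).
T = 387 K.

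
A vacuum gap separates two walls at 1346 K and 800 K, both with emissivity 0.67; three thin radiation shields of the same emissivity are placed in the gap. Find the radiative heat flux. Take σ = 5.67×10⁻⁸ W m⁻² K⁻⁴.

Each of the 4 gaps contributes resistance (2/ε − 1) = 2/0.67 − 1 = 1.985; total = 7.940.
q = σ(T₁⁴ − T₂⁴) / 7.940 = 5.67×10⁻⁸ × 2.87×10^12 / 7.940 = 20500 W/m².

q ≈ 20500 W/m²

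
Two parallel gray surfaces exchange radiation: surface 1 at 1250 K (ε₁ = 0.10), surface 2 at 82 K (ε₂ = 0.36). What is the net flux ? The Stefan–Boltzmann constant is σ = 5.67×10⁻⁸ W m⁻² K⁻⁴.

For two large parallel gray plates, q = σ(T₁⁴ − T₂⁴) / (1/ε₁ + 1/ε₂ − 1).
1/ε₁ + 1/ε₂ − 1 = 1/0.10 + 1/0.36 − 1 = 11.78.
T₁⁴ − T₂⁴ = 2.44×10^12 − 4.52×10^7 = 2.44×10^12 K⁴.
q = 5.67×10⁻⁸ × 2.44×10^12 / 11.78 = 11800 W/m².

q ≈ 11800 W/m²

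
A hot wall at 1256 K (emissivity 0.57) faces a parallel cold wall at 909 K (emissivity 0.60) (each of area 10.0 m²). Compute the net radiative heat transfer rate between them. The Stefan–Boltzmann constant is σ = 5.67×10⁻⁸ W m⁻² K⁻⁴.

For two large parallel gray plates, q = σ(T₁⁴ − T₂⁴) / (1/ε₁ + 1/ε₂ − 1).
1/ε₁ + 1/ε₂ − 1 = 1/0.57 + 1/0.60 − 1 = 2.421.
T₁⁴ − T₂⁴ = 2.49×10^12 − 6.83×10^11 = 1.81×10^12 K⁴.
q = 5.67×10⁻⁸ × 1.81×10^12 / 2.421 = 42300 W/m².
Q = q·A = 42300 × 10.0 = 4.23×10^5 W.

Q ≈ 4.23×10^5 W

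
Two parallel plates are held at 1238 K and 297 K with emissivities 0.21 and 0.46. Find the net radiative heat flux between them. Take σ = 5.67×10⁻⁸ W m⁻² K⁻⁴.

For two large parallel gray plates, q = σ(T₁⁴ − T₂⁴) / (1/ε₁ + 1/ε₂ − 1).
1/ε₁ + 1/ε₂ − 1 = 1/0.21 + 1/0.46 − 1 = 5.936.
T₁⁴ − T₂⁴ = 2.35×10^12 − 7.78×10^9 = 2.34×10^12 K⁴.
q = 5.67×10⁻⁸ × 2.34×10^12 / 5.936 = 22400 W/m².

q ≈ 22400 W/m²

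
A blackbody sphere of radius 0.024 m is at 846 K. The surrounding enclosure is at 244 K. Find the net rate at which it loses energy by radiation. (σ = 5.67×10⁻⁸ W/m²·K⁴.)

Q ≈ 209 W

A = 4πr² = 4π × (0.024)² = 7.24×10^-3 m².
Q = σA(T⁴ − T_s⁴). T⁴ − T_s⁴ = (846)⁴ − (244)⁴ = 5.12×10^11 − 3.54×10^9 = 5.09×10^11 K⁴.
Q = 5.67×10⁻⁸ × 7.24×10^-3 × 5.09×10^11 = 209 W.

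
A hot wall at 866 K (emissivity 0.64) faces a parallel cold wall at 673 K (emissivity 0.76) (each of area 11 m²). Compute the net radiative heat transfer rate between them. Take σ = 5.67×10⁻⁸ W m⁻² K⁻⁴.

For two large parallel gray plates, q = σ(T₁⁴ − T₂⁴) / (1/ε₁ + 1/ε₂ − 1).
1/ε₁ + 1/ε₂ − 1 = 1/0.64 + 1/0.76 − 1 = 1.878.
T₁⁴ − T₂⁴ = 5.62×10^11 − 2.05×10^11 = 3.57×10^11 K⁴.
q = 5.67×10⁻⁸ × 3.57×10^11 / 1.878 = 10800 W/m².
Q = q·A = 10800 × 11 = 1.19×10^5 W.

Q ≈ 1.19×10^5 W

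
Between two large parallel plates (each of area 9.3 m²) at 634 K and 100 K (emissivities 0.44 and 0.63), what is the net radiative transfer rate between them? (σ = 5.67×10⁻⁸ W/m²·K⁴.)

For two large parallel gray plates, q = σ(T₁⁴ − T₂⁴) / (1/ε₁ + 1/ε₂ − 1).
1/ε₁ + 1/ε₂ − 1 = 1/0.44 + 1/0.63 − 1 = 2.860.
T₁⁴ − T₂⁴ = 1.62×10^11 − 1.00×10^8 = 1.61×10^11 K⁴.
q = 5.67×10⁻⁸ × 1.61×10^11 / 2.860 = 3200 W/m².
Q = q·A = 3200 × 9.3 = 29800 W.

Q ≈ 29800 W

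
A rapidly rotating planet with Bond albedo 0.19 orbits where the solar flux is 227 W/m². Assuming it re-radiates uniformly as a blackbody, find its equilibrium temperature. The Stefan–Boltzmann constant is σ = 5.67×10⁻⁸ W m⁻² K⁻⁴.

Power absorbed = (1−a)S·πR²; power emitted = 4πR²σT⁴. Equating and cancelling πR²:
T = ((1−a)S / 4σ)^(1/4) = (184 / (4 × 5.67×10⁻⁸))^(1/4) = (8.11×10^8)^(1/4).
T = 169 K.

T ≈ 169 K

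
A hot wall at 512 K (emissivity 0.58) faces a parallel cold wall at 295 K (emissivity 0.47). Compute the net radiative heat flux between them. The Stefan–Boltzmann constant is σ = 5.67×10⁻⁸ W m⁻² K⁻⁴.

q ≈ 1220 W/m²

For two large parallel gray plates, q = σ(T₁⁴ − T₂⁴) / (1/ε₁ + 1/ε₂ − 1).
1/ε₁ + 1/ε₂ − 1 = 1/0.58 + 1/0.47 − 1 = 2.852.
T₁⁴ − T₂⁴ = 6.87×10^10 − 7.57×10^9 = 6.11×10^10 K⁴.
q = 5.67×10⁻⁸ × 6.11×10^10 / 2.852 = 1220 W/m².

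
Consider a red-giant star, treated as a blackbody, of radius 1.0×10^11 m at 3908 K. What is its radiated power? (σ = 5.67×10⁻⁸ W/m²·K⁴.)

P ≈ 1.66×10^30 W

A = 4πr² = 4π × (1.0×10^11)² = 1.26×10^23 m².
P = σAT⁴ = 5.67×10⁻⁸ × 1.26×10^23 × (3908)⁴ = 5.67×10⁻⁸ × 1.26×10^23 × 2.33×10^14.
P = 1.66×10^30 W.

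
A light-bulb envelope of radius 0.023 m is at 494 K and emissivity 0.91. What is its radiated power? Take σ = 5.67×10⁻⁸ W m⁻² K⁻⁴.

P ≈ 20.4 W

A = 4πr² = 4π × (0.023)² = 6.65×10^-3 m².
Stefan–Boltzmann: P = εσAT⁴ = 0.91 × 5.67×10⁻⁸ × 6.65×10^-3 × (494)⁴ = 0.91 × 5.67×10⁻⁸ × 6.65×10^-3 × 5.96×10^10.
P = 20.4 W.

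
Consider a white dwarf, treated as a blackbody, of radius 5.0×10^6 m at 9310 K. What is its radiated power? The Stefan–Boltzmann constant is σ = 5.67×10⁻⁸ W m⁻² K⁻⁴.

A = 4πr² = 4π × (5.0×10^6)² = 3.14×10^14 m².
P = σAT⁴ = 5.67×10⁻⁸ × 3.14×10^14 × (9310)⁴ = 5.67×10⁻⁸ × 3.14×10^14 × 7.51×10^15.
P = 1.34×10^23 W.

P ≈ 1.34×10^23 W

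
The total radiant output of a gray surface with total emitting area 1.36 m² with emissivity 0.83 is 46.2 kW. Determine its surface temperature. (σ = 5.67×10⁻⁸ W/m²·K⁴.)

From P = εσAT⁴, T = (P / εσA)^(1/4) = (46200 / (0.83 × 5.67×10⁻⁸ × 1.36))^(1/4).
T = (7.22×10^11)^(1/4) = 922 K.

T ≈ 922 K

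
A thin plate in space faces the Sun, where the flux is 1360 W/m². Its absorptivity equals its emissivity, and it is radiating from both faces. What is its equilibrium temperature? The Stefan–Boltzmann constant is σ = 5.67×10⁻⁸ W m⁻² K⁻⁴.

Absorbed flux αS = emitted flux 2εσT⁴ per unit area; with α = ε this gives T = (S/2σ)^(1/4).
T = (1360 / (2 × 5.67×10⁻⁸))^(1/4) = (1.20×10^10)^(1/4).
T = 331 K.

T ≈ 331 K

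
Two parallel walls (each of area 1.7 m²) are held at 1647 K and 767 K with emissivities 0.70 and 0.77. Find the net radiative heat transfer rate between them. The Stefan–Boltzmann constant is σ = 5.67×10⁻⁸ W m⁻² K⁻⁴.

Q ≈ 3.91×10^5 W

For two large parallel gray plates, q = σ(T₁⁴ − T₂⁴) / (1/ε₁ + 1/ε₂ − 1).
1/ε₁ + 1/ε₂ − 1 = 1/0.70 + 1/0.77 − 1 = 1.727.
T₁⁴ − T₂⁴ = 7.36×10^12 − 3.46×10^11 = 7.01×10^12 K⁴.
q = 5.67×10⁻⁸ × 7.01×10^12 / 1.727 = 2.30×10^5 W/m².
Q = q·A = 2.30×10^5 × 1.7 = 3.91×10^5 W.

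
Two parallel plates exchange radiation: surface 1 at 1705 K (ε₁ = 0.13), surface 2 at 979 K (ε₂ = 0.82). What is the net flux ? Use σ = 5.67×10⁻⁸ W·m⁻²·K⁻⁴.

q ≈ 54000 W/m²

For two large parallel gray plates, q = σ(T₁⁴ − T₂⁴) / (1/ε₁ + 1/ε₂ − 1).
1/ε₁ + 1/ε₂ − 1 = 1/0.13 + 1/0.82 − 1 = 7.912.
T₁⁴ − T₂⁴ = 8.45×10^12 − 9.19×10^11 = 7.53×10^12 K⁴.
q = 5.67×10⁻⁸ × 7.53×10^12 / 7.912 = 54000 W/m².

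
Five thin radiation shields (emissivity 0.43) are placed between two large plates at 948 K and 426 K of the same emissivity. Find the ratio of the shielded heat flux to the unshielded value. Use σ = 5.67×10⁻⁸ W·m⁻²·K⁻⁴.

ratio ≈ 0.167

With N identical shields there are N+1 = 6 gaps in series, each with the same radiative resistance, so the flux falls to 1/(N+1) of its unshielded value.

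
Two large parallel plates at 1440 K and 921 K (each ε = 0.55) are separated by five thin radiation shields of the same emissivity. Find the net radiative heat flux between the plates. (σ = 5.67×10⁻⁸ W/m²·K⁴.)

Each of the 6 gaps contributes resistance (2/ε − 1) = 2/0.55 − 1 = 2.636; total = 15.82.
q = σ(T₁⁴ − T₂⁴) / 15.82 = 5.67×10⁻⁸ × 3.58×10^12 / 15.82 = 12800 W/m².

q ≈ 12800 W/m²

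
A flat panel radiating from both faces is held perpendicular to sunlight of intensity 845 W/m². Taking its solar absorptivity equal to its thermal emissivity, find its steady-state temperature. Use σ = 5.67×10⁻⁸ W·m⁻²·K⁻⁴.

T ≈ 294 K

Absorbed flux αS = emitted flux 2εσT⁴ per unit area; with α = ε this gives T = (S/2σ)^(1/4).
T = (845 / (2 × 5.67×10⁻⁸))^(1/4) = (7.45×10^9)^(1/4).
T = 294 K.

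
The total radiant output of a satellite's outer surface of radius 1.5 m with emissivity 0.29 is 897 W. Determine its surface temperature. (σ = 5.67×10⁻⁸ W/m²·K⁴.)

A = 4πr² = 4π × (1.5)² = 28.3 m².
From P = εσAT⁴, T = (P / εσA)^(1/4) = (897 / (0.29 × 5.67×10⁻⁸ × 28.3))^(1/4).
T = (1.93×10^9)^(1/4) = 210 K.

T ≈ 210 K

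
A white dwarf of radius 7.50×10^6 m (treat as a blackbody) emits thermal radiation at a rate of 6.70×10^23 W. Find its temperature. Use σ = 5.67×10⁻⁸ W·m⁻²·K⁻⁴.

A = 4πr² = 4π × (7.50×10^6)² = 7.07×10^14 m².
From P = σAT⁴, T = (P / σA)^(1/4) = (6.70×10^23 / (5.67×10⁻⁸ × 7.07×10^14))^(1/4).
T = (1.67×10^16)^(1/4) = 11400 K.

T ≈ 11400 K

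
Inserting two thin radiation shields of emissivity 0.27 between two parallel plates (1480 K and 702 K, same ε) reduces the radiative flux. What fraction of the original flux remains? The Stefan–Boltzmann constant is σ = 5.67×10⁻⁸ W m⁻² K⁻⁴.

With N identical shields there are N+1 = 3 gaps in series, each with the same radiative resistance, so the flux falls to 1/(N+1) of its unshielded value.

ratio ≈ 0.333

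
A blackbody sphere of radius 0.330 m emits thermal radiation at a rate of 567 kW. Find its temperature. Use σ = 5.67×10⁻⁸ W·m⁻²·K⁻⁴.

T ≈ 1640 K

A = 4πr² = 4π × (0.330)² = 1.37 m².
From P = σAT⁴, T = (P / σA)^(1/4) = (5.67×10^5 / (5.67×10⁻⁸ × 1.37))^(1/4).
T = (7.31×10^12)^(1/4) = 1640 K.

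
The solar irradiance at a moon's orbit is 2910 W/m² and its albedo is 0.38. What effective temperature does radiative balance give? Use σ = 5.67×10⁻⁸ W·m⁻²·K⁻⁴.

T ≈ 299 K

Power absorbed = (1−a)S·πR²; power emitted = 4πR²σT⁴. Equating and cancelling πR²:
T = ((1−a)S / 4σ)^(1/4) = (1800 / (4 × 5.67×10⁻⁸))^(1/4) = (7.96×10^9)^(1/4).
T = 299 K.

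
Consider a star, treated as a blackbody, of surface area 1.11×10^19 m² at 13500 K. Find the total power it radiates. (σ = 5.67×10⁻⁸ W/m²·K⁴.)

P ≈ 2.09×10^28 W

P = σAT⁴ = 5.67×10⁻⁸ × 1.11×10^19 × (13500)⁴ = 5.67×10⁻⁸ × 1.11×10^19 × 3.32×10^16.
P = 2.09×10^28 W.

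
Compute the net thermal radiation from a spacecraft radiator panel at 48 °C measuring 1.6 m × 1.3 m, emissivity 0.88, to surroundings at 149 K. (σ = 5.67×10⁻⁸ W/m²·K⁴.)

Q ≈ 1050 W

A = 1.6 × 1.3 = 2.08 m².
Convert: 48 °C = 321 K.
Q = εσA(T⁴ − T_s⁴). T⁴ − T_s⁴ = (321)⁴ − (149)⁴ = 1.06×10^10 − 4.93×10^8 = 1.01×10^10 K⁴.
Q = 0.88 × 5.67×10⁻⁸ × 2.08 × 1.01×10^10 = 1050 W.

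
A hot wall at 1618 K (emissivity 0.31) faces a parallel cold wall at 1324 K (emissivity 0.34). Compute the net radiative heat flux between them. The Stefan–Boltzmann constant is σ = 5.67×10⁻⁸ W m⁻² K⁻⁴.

For two large parallel gray plates, q = σ(T₁⁴ − T₂⁴) / (1/ε₁ + 1/ε₂ − 1).
1/ε₁ + 1/ε₂ − 1 = 1/0.31 + 1/0.34 − 1 = 5.167.
T₁⁴ − T₂⁴ = 6.85×10^12 − 3.07×10^12 = 3.78×10^12 K⁴.
q = 5.67×10⁻⁸ × 3.78×10^12 / 5.167 = 41500 W/m².

q ≈ 41500 W/m²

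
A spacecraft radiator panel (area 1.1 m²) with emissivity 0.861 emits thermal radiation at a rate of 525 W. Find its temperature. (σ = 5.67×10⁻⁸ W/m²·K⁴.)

T ≈ 314 K

From P = εσAT⁴, T = (P / εσA)^(1/4) = (525 / (0.861 × 5.67×10⁻⁸ × 1.10))^(1/4).
T = (9.78×10^9)^(1/4) = 314 K.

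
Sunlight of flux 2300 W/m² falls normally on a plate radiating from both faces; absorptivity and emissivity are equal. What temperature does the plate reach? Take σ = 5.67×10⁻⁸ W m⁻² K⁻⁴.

Absorbed flux αS = emitted flux 2εσT⁴ per unit area; with α = ε this gives T = (S/2σ)^(1/4).
T = (2300 / (2 × 5.67×10⁻⁸))^(1/4) = (2.03×10^10)^(1/4).
T = 377 K.

T ≈ 377 K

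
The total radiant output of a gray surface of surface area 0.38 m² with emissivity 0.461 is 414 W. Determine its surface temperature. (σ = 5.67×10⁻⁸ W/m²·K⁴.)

From P = εσAT⁴, T = (P / εσA)^(1/4) = (414 / (0.461 × 5.67×10⁻⁸ × 0.380))^(1/4).
T = (4.17×10^10)^(1/4) = 452 K.

T ≈ 452 K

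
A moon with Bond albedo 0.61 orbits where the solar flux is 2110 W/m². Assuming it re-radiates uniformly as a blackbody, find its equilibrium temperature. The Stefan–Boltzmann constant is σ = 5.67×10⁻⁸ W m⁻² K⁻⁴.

T ≈ 245 K

Power absorbed = (1−a)S·πR²; power emitted = 4πR²σT⁴. Equating and cancelling πR²:
T = ((1−a)S / 4σ)^(1/4) = (823 / (4 × 5.67×10⁻⁸))^(1/4) = (3.63×10^9)^(1/4).
T = 245 K.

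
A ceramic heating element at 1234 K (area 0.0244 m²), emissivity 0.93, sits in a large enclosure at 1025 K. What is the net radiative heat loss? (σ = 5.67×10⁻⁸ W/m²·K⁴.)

Q ≈ 1560 W

Q = εσA(T⁴ − T_s⁴). T⁴ − T_s⁴ = (1234)⁴ − (1025)⁴ = 2.32×10^12 − 1.10×10^12 = 1.21×10^12 K⁴.
Q = 0.93 × 5.67×10⁻⁸ × 0.0244 × 1.21×10^12 = 1560 W.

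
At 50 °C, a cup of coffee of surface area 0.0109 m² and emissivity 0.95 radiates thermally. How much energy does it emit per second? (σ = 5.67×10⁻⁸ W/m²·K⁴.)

P ≈ 6.39 W

50 °C = 323 K.
Stefan–Boltzmann: P = εσAT⁴ = 0.95 × 5.67×10⁻⁸ × 0.0109 × (323)⁴ = 0.95 × 5.67×10⁻⁸ × 0.0109 × 1.09×10^10.
P = 6.39 W.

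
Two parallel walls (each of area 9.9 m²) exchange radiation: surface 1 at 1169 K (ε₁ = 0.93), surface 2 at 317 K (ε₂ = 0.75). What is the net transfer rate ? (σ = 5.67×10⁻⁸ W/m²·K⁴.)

Q ≈ 7.40×10^5 W

For two large parallel gray plates, q = σ(T₁⁴ − T₂⁴) / (1/ε₁ + 1/ε₂ − 1).
1/ε₁ + 1/ε₂ − 1 = 1/0.93 + 1/0.75 − 1 = 1.409.
T₁⁴ − T₂⁴ = 1.87×10^12 − 1.01×10^10 = 1.86×10^12 K⁴.
q = 5.67×10⁻⁸ × 1.86×10^12 / 1.409 = 74800 W/m².
Q = q·A = 74800 × 9.9 = 7.40×10^5 W.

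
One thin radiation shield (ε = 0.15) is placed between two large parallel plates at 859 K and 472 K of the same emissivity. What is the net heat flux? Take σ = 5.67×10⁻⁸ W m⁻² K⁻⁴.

Each of the 2 gaps contributes resistance (2/ε − 1) = 2/0.15 − 1 = 12.33; total = 24.67.
q = σ(T₁⁴ − T₂⁴) / 24.67 = 5.67×10⁻⁸ × 4.95×10^11 / 24.67 = 1140 W/m².

q ≈ 1140 W/m²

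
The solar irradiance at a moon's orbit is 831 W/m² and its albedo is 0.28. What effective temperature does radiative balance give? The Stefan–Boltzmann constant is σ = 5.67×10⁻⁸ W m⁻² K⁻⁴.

Power absorbed = (1−a)S·πR²; power emitted = 4πR²σT⁴. Equating and cancelling πR²:
T = ((1−a)S / 4σ)^(1/4) = (598 / (4 × 5.67×10⁻⁸))^(1/4) = (2.64×10^9)^(1/4).
T = 227 K.

T ≈ 227 K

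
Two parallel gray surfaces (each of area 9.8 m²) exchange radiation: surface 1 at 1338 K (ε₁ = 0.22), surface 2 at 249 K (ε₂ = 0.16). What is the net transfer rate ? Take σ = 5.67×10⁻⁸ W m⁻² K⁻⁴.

For two large parallel gray plates, q = σ(T₁⁴ − T₂⁴) / (1/ε₁ + 1/ε₂ − 1).
1/ε₁ + 1/ε₂ − 1 = 1/0.22 + 1/0.16 − 1 = 9.795.
T₁⁴ − T₂⁴ = 3.20×10^12 − 3.84×10^9 = 3.20×10^12 K⁴.
q = 5.67×10⁻⁸ × 3.20×10^12 / 9.795 = 18500 W/m².
Q = q·A = 18500 × 9.8 = 1.82×10^5 W.

Q ≈ 1.82×10^5 W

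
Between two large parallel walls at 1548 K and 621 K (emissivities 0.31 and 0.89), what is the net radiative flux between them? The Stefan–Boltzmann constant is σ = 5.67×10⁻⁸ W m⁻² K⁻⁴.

For two large parallel gray plates, q = σ(T₁⁴ − T₂⁴) / (1/ε₁ + 1/ε₂ − 1).
1/ε₁ + 1/ε₂ − 1 = 1/0.31 + 1/0.89 − 1 = 3.349.
T₁⁴ − T₂⁴ = 5.74×10^12 − 1.49×10^11 = 5.59×10^12 K⁴.
q = 5.67×10⁻⁸ × 5.59×10^12 / 3.349 = 94700 W/m².

q ≈ 94700 W/m²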